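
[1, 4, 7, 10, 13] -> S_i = 1 + 3*i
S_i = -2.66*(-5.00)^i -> [-2.66, 13.3, -66.5, 332.5, -1662.5]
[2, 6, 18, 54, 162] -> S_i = 2*3^i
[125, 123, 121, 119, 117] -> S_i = 125 + -2*i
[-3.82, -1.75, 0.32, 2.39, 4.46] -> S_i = -3.82 + 2.07*i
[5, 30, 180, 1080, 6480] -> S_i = 5*6^i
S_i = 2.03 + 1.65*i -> [2.03, 3.68, 5.33, 6.98, 8.63]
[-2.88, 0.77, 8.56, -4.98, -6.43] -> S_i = Random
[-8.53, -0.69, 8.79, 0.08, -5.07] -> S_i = Random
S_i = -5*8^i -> [-5, -40, -320, -2560, -20480]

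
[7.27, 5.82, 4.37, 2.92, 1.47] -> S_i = 7.27 + -1.45*i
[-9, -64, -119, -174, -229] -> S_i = -9 + -55*i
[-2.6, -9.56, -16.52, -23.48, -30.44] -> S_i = -2.60 + -6.96*i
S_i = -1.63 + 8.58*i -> [-1.63, 6.95, 15.53, 24.11, 32.69]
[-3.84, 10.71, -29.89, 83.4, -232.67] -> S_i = -3.84*(-2.79)^i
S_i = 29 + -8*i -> [29, 21, 13, 5, -3]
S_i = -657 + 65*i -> [-657, -592, -527, -462, -397]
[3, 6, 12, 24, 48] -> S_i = 3*2^i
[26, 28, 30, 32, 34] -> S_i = 26 + 2*i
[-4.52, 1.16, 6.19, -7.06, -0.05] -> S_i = Random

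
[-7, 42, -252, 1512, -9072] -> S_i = -7*-6^i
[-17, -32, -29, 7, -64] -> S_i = Random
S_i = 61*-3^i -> [61, -183, 549, -1647, 4941]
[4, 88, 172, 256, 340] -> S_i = 4 + 84*i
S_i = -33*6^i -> [-33, -198, -1188, -7128, -42768]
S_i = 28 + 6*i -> [28, 34, 40, 46, 52]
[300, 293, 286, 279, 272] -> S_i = 300 + -7*i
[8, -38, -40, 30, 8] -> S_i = Random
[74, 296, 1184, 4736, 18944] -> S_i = 74*4^i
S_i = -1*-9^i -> [-1, 9, -81, 729, -6561]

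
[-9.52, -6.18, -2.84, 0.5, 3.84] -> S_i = -9.52 + 3.34*i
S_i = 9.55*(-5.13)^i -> [9.55, -48.99, 251.33, -1289.3, 6614.13]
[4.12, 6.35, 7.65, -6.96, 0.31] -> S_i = Random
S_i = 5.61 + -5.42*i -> [5.61, 0.19, -5.23, -10.65, -16.07]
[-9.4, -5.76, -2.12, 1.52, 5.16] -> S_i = -9.40 + 3.64*i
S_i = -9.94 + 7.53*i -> [-9.94, -2.41, 5.12, 12.65, 20.18]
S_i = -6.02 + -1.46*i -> [-6.02, -7.48, -8.94, -10.4, -11.86]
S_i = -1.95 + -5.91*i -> [-1.95, -7.86, -13.77, -19.68, -25.59]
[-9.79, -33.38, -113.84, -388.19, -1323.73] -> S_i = -9.79*3.41^i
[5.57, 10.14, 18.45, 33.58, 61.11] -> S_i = 5.57*1.82^i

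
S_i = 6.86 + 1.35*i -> [6.86, 8.21, 9.56, 10.91, 12.26]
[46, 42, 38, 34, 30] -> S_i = 46 + -4*i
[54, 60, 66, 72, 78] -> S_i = 54 + 6*i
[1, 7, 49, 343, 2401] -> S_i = 1*7^i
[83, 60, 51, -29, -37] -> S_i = Random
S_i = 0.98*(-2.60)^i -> [0.98, -2.55, 6.62, -17.22, 44.78]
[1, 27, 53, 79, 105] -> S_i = 1 + 26*i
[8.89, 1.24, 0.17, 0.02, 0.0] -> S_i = 8.89*0.14^i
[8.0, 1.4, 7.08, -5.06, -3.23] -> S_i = Random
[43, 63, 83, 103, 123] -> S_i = 43 + 20*i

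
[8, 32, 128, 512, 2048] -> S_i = 8*4^i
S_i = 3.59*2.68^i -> [3.59, 9.62, 25.78, 69.1, 185.2]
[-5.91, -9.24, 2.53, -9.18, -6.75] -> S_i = Random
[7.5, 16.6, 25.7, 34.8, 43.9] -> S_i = 7.50 + 9.10*i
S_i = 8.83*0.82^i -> [8.83, 7.24, 5.94, 4.87, 3.99]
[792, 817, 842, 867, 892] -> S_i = 792 + 25*i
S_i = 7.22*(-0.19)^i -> [7.22, -1.37, 0.26, -0.05, 0.01]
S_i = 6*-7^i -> [6, -42, 294, -2058, 14406]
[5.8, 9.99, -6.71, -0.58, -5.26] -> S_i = Random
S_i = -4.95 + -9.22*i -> [-4.95, -14.17, -23.39, -32.61, -41.83]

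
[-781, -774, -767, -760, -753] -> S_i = -781 + 7*i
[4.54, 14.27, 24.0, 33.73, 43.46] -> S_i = 4.54 + 9.73*i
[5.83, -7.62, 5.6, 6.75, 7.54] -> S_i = Random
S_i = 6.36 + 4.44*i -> [6.36, 10.8, 15.24, 19.68, 24.12]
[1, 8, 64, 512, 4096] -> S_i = 1*8^i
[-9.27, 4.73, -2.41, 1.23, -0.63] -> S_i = -9.27*(-0.51)^i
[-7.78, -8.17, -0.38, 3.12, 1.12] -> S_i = Random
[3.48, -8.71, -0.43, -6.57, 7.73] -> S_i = Random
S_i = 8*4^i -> [8, 32, 128, 512, 2048]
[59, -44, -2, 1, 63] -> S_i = Random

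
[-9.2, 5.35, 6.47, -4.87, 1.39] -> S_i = Random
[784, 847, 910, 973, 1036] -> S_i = 784 + 63*i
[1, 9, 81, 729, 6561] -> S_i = 1*9^i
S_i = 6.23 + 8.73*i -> [6.23, 14.96, 23.69, 32.42, 41.15]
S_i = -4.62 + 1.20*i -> [-4.62, -3.42, -2.22, -1.02, 0.18]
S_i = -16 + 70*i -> [-16, 54, 124, 194, 264]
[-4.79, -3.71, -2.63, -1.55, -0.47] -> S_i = -4.79 + 1.08*i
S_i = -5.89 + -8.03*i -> [-5.89, -13.92, -21.95, -29.98, -38.01]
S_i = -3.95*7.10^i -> [-3.95, -28.04, -199.12, -1413.75, -10037.61]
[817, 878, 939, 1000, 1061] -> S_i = 817 + 61*i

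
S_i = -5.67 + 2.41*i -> [-5.67, -3.26, -0.85, 1.56, 3.97]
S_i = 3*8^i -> [3, 24, 192, 1536, 12288]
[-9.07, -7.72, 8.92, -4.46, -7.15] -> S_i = Random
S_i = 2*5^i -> [2, 10, 50, 250, 1250]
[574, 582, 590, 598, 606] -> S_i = 574 + 8*i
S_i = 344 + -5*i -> [344, 339, 334, 329, 324]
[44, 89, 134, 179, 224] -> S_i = 44 + 45*i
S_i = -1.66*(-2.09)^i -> [-1.66, 3.47, -7.25, 15.15, -31.67]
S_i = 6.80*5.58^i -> [6.8, 37.94, 211.73, 1181.44, 6592.43]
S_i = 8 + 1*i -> [8, 9, 10, 11, 12]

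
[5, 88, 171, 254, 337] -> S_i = 5 + 83*i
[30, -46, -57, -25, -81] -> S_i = Random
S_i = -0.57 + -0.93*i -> [-0.57, -1.5, -2.43, -3.36, -4.29]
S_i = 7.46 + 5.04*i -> [7.46, 12.5, 17.54, 22.58, 27.62]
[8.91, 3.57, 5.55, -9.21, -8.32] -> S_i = Random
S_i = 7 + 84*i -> [7, 91, 175, 259, 343]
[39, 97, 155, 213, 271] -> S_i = 39 + 58*i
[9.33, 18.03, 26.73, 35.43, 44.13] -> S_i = 9.33 + 8.70*i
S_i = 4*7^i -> [4, 28, 196, 1372, 9604]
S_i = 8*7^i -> [8, 56, 392, 2744, 19208]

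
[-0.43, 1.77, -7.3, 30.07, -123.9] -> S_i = -0.43*(-4.12)^i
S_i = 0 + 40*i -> [0, 40, 80, 120, 160]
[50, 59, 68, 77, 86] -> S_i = 50 + 9*i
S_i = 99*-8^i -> [99, -792, 6336, -50688, 405504]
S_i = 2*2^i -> [2, 4, 8, 16, 32]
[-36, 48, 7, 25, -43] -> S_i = Random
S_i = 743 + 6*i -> [743, 749, 755, 761, 767]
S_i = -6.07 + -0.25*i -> [-6.07, -6.32, -6.57, -6.82, -7.07]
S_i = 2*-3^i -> [2, -6, 18, -54, 162]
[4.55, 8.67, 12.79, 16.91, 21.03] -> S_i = 4.55 + 4.12*i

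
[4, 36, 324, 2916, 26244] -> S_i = 4*9^i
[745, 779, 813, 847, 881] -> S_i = 745 + 34*i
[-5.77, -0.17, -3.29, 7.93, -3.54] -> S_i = Random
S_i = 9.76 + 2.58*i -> [9.76, 12.34, 14.92, 17.5, 20.08]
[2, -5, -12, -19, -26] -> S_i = 2 + -7*i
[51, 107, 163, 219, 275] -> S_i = 51 + 56*i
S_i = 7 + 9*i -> [7, 16, 25, 34, 43]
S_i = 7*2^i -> [7, 14, 28, 56, 112]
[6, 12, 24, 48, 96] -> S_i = 6*2^i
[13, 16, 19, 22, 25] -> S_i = 13 + 3*i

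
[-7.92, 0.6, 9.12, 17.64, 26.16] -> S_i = -7.92 + 8.52*i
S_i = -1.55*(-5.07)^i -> [-1.55, 7.86, -39.84, 202.0, -1024.15]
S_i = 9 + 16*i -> [9, 25, 41, 57, 73]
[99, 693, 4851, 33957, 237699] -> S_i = 99*7^i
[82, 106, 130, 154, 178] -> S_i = 82 + 24*i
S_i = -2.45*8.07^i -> [-2.45, -19.77, -159.56, -1287.62, -10391.07]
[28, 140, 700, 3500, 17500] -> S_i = 28*5^i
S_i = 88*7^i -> [88, 616, 4312, 30184, 211288]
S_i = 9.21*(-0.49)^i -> [9.21, -4.51, 2.21, -1.08, 0.53]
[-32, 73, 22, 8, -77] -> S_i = Random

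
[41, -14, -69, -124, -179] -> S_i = 41 + -55*i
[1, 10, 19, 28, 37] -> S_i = 1 + 9*i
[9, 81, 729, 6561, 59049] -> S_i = 9*9^i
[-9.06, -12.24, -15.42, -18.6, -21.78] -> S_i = -9.06 + -3.18*i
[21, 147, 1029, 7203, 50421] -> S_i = 21*7^i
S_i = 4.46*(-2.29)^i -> [4.46, -10.21, 23.39, -53.56, 122.65]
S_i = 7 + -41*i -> [7, -34, -75, -116, -157]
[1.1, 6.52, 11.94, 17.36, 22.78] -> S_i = 1.10 + 5.42*i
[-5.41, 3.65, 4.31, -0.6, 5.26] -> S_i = Random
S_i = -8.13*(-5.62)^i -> [-8.13, 45.69, -256.78, 1443.11, -8110.28]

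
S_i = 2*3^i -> [2, 6, 18, 54, 162]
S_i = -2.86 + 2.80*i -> [-2.86, -0.06, 2.74, 5.54, 8.34]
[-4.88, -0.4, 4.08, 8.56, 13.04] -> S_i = -4.88 + 4.48*i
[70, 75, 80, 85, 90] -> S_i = 70 + 5*i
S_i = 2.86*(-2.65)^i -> [2.86, -7.58, 20.08, -53.22, 141.04]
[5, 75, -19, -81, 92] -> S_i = Random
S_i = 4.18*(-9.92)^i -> [4.18, -41.47, 411.34, -4080.48, 40478.37]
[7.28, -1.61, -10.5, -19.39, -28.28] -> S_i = 7.28 + -8.89*i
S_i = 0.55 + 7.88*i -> [0.55, 8.43, 16.31, 24.19, 32.07]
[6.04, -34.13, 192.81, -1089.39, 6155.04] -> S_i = 6.04*(-5.65)^i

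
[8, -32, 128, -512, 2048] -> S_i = 8*-4^i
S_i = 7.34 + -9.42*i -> [7.34, -2.08, -11.5, -20.92, -30.34]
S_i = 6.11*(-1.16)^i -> [6.11, -7.09, 8.22, -9.54, 11.06]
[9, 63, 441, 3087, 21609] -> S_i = 9*7^i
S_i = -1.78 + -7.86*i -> [-1.78, -9.64, -17.5, -25.36, -33.22]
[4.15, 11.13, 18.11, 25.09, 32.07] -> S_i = 4.15 + 6.98*i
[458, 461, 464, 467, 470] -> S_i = 458 + 3*i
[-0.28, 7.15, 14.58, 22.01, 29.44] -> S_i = -0.28 + 7.43*i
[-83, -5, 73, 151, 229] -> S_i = -83 + 78*i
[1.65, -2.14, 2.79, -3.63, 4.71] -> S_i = 1.65*(-1.30)^i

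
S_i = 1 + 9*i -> [1, 10, 19, 28, 37]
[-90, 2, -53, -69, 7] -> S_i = Random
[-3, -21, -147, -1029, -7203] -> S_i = -3*7^i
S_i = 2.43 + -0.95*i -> [2.43, 1.48, 0.53, -0.42, -1.37]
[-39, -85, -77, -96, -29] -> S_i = Random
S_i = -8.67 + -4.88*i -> [-8.67, -13.55, -18.43, -23.31, -28.19]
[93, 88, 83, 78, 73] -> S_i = 93 + -5*i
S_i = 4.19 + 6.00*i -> [4.19, 10.19, 16.19, 22.19, 28.19]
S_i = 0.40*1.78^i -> [0.4, 0.71, 1.27, 2.26, 4.02]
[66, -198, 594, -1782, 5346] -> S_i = 66*-3^i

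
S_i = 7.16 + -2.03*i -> [7.16, 5.13, 3.1, 1.07, -0.96]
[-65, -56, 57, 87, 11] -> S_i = Random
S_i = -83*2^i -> [-83, -166, -332, -664, -1328]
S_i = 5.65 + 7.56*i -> [5.65, 13.21, 20.77, 28.33, 35.89]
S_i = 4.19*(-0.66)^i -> [4.19, -2.77, 1.83, -1.2, 0.8]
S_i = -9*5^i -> [-9, -45, -225, -1125, -5625]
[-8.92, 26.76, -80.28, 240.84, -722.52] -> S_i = -8.92*(-3.00)^i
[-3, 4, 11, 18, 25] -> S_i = -3 + 7*i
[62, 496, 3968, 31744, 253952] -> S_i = 62*8^i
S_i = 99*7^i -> [99, 693, 4851, 33957, 237699]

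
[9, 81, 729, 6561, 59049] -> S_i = 9*9^i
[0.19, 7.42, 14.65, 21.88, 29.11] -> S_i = 0.19 + 7.23*i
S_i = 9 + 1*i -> [9, 10, 11, 12, 13]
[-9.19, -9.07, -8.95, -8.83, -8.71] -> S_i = -9.19 + 0.12*i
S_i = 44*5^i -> [44, 220, 1100, 5500, 27500]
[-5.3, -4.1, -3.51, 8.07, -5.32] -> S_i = Random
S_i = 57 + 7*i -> [57, 64, 71, 78, 85]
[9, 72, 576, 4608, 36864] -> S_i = 9*8^i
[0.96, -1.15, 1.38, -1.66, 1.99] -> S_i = 0.96*(-1.20)^i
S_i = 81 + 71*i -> [81, 152, 223, 294, 365]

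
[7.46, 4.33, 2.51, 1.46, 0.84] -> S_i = 7.46*0.58^i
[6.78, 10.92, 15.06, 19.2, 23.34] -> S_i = 6.78 + 4.14*i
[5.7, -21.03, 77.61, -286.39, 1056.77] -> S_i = 5.70*(-3.69)^i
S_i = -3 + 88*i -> [-3, 85, 173, 261, 349]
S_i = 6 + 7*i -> [6, 13, 20, 27, 34]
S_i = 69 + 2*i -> [69, 71, 73, 75, 77]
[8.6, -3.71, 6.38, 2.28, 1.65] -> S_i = Random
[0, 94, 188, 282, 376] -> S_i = 0 + 94*i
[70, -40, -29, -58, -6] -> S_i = Random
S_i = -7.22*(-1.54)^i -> [-7.22, 11.12, -17.12, 26.37, -40.61]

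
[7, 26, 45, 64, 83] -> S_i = 7 + 19*i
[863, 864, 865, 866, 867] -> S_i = 863 + 1*i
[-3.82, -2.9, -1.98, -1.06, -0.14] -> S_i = -3.82 + 0.92*i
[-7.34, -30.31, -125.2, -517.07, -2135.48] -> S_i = -7.34*4.13^i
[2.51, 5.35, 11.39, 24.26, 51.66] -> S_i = 2.51*2.13^i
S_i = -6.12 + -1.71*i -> [-6.12, -7.83, -9.54, -11.25, -12.96]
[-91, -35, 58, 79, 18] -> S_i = Random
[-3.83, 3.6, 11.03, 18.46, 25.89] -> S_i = -3.83 + 7.43*i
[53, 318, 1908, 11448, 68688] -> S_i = 53*6^i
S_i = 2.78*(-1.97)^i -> [2.78, -5.48, 10.79, -21.25, 41.87]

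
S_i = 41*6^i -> [41, 246, 1476, 8856, 53136]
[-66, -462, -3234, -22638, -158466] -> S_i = -66*7^i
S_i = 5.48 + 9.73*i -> [5.48, 15.21, 24.94, 34.67, 44.4]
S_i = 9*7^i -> [9, 63, 441, 3087, 21609]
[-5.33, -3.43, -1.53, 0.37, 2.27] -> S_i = -5.33 + 1.90*i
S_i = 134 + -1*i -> [134, 133, 132, 131, 130]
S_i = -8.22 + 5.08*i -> [-8.22, -3.14, 1.94, 7.02, 12.1]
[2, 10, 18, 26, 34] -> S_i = 2 + 8*i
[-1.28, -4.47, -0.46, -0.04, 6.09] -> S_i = Random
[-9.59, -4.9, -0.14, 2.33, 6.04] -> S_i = Random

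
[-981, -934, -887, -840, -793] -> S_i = -981 + 47*i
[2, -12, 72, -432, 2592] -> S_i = 2*-6^i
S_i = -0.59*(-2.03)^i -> [-0.59, 1.2, -2.43, 4.94, -10.02]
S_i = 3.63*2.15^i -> [3.63, 7.8, 16.78, 36.08, 77.56]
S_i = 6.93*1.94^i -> [6.93, 13.44, 26.08, 50.6, 98.16]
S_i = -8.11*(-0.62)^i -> [-8.11, 5.03, -3.12, 1.93, -1.2]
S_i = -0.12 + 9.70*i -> [-0.12, 9.58, 19.28, 28.98, 38.68]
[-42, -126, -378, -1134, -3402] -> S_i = -42*3^i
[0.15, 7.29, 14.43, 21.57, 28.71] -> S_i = 0.15 + 7.14*i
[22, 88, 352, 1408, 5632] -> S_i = 22*4^i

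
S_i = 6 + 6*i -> [6, 12, 18, 24, 30]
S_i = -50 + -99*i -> [-50, -149, -248, -347, -446]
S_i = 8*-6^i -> [8, -48, 288, -1728, 10368]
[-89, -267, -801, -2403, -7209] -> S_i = -89*3^i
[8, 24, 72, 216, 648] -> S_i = 8*3^i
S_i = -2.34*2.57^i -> [-2.34, -6.01, -15.46, -39.72, -102.08]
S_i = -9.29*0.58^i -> [-9.29, -5.39, -3.13, -1.81, -1.05]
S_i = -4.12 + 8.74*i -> [-4.12, 4.62, 13.36, 22.1, 30.84]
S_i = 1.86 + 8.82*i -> [1.86, 10.68, 19.5, 28.32, 37.14]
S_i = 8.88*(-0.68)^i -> [8.88, -6.04, 4.11, -2.79, 1.9]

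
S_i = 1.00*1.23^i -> [1.0, 1.23, 1.51, 1.86, 2.29]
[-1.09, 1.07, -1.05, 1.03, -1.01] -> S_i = -1.09*(-0.98)^i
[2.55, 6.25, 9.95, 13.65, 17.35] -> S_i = 2.55 + 3.70*i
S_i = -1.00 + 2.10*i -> [-1.0, 1.1, 3.2, 5.3, 7.4]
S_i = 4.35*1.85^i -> [4.35, 8.05, 14.89, 27.54, 50.95]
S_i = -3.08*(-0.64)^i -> [-3.08, 1.97, -1.26, 0.81, -0.52]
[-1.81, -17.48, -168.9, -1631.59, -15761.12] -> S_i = -1.81*9.66^i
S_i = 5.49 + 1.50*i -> [5.49, 6.99, 8.49, 9.99, 11.49]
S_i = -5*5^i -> [-5, -25, -125, -625, -3125]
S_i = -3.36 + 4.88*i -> [-3.36, 1.52, 6.4, 11.28, 16.16]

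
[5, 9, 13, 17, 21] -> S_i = 5 + 4*i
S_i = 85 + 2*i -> [85, 87, 89, 91, 93]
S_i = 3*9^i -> [3, 27, 243, 2187, 19683]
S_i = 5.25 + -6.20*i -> [5.25, -0.95, -7.15, -13.35, -19.55]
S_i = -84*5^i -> [-84, -420, -2100, -10500, -52500]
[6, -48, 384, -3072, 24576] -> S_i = 6*-8^i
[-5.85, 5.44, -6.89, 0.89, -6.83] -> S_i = Random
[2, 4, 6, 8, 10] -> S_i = 2 + 2*i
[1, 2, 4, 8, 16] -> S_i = 1*2^i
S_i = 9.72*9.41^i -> [9.72, 91.47, 860.69, 8099.07, 76212.25]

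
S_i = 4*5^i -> [4, 20, 100, 500, 2500]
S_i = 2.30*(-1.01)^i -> [2.3, -2.32, 2.35, -2.37, 2.39]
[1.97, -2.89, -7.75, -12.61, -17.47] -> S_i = 1.97 + -4.86*i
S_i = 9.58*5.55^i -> [9.58, 53.17, 295.09, 1637.74, 9089.45]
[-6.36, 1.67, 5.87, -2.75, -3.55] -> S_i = Random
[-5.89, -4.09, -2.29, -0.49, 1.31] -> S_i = -5.89 + 1.80*i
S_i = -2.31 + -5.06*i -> [-2.31, -7.37, -12.43, -17.49, -22.55]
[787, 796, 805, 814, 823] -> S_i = 787 + 9*i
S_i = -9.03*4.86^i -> [-9.03, -43.89, -213.28, -1036.57, -5037.71]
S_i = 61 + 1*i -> [61, 62, 63, 64, 65]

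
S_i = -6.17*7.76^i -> [-6.17, -47.88, -371.54, -2883.17, -22373.4]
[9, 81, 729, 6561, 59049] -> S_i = 9*9^i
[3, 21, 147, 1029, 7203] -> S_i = 3*7^i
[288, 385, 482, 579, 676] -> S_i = 288 + 97*i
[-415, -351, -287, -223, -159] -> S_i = -415 + 64*i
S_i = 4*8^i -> [4, 32, 256, 2048, 16384]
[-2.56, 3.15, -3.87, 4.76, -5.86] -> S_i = -2.56*(-1.23)^i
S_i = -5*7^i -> [-5, -35, -245, -1715, -12005]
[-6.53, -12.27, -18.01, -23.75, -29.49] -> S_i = -6.53 + -5.74*i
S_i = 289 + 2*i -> [289, 291, 293, 295, 297]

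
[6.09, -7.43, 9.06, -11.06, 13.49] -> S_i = 6.09*(-1.22)^i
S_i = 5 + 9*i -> [5, 14, 23, 32, 41]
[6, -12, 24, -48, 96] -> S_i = 6*-2^i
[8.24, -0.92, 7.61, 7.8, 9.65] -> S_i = Random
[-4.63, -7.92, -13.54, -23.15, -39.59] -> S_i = -4.63*1.71^i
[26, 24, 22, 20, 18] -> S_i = 26 + -2*i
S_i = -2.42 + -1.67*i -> [-2.42, -4.09, -5.76, -7.43, -9.1]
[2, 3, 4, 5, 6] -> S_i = 2 + 1*i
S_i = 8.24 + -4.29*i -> [8.24, 3.95, -0.34, -4.63, -8.92]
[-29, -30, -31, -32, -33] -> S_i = -29 + -1*i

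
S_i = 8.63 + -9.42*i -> [8.63, -0.79, -10.21, -19.63, -29.05]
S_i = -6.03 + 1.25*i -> [-6.03, -4.78, -3.53, -2.28, -1.03]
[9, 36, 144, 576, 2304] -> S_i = 9*4^i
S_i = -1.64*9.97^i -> [-1.64, -16.35, -163.02, -1625.28, -16204.08]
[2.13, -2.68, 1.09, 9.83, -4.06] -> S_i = Random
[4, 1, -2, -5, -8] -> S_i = 4 + -3*i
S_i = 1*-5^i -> [1, -5, 25, -125, 625]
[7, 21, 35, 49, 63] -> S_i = 7 + 14*i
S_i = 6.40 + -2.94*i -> [6.4, 3.46, 0.52, -2.42, -5.36]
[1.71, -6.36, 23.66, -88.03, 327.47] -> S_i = 1.71*(-3.72)^i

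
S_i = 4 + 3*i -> [4, 7, 10, 13, 16]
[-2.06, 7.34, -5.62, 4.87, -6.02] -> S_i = Random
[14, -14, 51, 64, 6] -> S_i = Random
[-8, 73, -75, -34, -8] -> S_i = Random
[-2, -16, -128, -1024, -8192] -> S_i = -2*8^i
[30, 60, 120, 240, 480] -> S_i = 30*2^i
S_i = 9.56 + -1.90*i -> [9.56, 7.66, 5.76, 3.86, 1.96]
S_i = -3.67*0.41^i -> [-3.67, -1.5, -0.62, -0.25, -0.1]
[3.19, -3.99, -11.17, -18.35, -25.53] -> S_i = 3.19 + -7.18*i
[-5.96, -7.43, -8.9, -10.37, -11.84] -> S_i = -5.96 + -1.47*i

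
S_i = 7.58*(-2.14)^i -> [7.58, -16.22, 34.71, -74.29, 158.97]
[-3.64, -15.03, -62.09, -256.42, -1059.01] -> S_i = -3.64*4.13^i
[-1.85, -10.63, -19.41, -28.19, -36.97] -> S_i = -1.85 + -8.78*i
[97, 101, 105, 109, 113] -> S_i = 97 + 4*i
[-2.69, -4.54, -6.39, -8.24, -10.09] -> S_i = -2.69 + -1.85*i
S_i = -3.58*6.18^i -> [-3.58, -22.12, -136.73, -844.98, -5222.0]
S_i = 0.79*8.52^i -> [0.79, 6.73, 57.35, 488.59, 4162.8]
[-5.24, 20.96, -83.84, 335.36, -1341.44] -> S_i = -5.24*(-4.00)^i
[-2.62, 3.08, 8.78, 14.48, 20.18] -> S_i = -2.62 + 5.70*i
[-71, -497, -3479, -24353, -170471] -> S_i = -71*7^i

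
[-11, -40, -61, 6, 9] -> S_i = Random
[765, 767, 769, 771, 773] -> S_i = 765 + 2*i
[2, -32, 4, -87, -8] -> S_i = Random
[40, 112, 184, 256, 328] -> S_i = 40 + 72*i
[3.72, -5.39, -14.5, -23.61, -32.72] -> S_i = 3.72 + -9.11*i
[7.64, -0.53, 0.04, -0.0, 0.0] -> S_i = 7.64*(-0.07)^i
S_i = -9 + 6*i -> [-9, -3, 3, 9, 15]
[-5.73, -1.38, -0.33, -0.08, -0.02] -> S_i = -5.73*0.24^i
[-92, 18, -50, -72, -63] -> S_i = Random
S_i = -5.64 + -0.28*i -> [-5.64, -5.92, -6.2, -6.48, -6.76]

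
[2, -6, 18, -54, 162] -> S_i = 2*-3^i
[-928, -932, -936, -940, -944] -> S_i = -928 + -4*i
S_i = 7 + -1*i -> [7, 6, 5, 4, 3]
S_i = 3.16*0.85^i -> [3.16, 2.69, 2.28, 1.94, 1.65]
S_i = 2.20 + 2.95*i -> [2.2, 5.15, 8.1, 11.05, 14.0]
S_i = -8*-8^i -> [-8, 64, -512, 4096, -32768]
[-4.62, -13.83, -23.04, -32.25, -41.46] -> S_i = -4.62 + -9.21*i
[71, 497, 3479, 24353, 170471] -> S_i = 71*7^i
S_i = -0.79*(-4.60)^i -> [-0.79, 3.63, -16.72, 76.9, -353.72]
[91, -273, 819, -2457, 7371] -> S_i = 91*-3^i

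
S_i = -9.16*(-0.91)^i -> [-9.16, 8.34, -7.59, 6.9, -6.28]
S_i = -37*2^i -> [-37, -74, -148, -296, -592]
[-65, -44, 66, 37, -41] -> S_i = Random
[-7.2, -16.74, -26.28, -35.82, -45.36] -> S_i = -7.20 + -9.54*i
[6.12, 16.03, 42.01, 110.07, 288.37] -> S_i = 6.12*2.62^i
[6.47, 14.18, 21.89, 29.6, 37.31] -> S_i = 6.47 + 7.71*i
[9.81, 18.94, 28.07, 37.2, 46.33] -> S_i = 9.81 + 9.13*i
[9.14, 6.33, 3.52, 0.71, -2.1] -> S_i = 9.14 + -2.81*i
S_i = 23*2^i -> [23, 46, 92, 184, 368]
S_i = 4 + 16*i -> [4, 20, 36, 52, 68]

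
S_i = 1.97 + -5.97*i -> [1.97, -4.0, -9.97, -15.94, -21.91]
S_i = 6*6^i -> [6, 36, 216, 1296, 7776]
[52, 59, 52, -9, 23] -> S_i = Random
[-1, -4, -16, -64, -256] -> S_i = -1*4^i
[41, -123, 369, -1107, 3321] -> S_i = 41*-3^i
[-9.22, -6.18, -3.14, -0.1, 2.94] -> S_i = -9.22 + 3.04*i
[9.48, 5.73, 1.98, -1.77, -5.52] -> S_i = 9.48 + -3.75*i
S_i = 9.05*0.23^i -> [9.05, 2.08, 0.48, 0.11, 0.03]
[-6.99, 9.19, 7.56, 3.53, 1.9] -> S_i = Random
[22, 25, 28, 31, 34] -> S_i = 22 + 3*i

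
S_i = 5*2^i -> [5, 10, 20, 40, 80]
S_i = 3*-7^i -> [3, -21, 147, -1029, 7203]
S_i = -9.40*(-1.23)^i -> [-9.4, 11.56, -14.22, 17.49, -21.52]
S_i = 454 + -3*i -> [454, 451, 448, 445, 442]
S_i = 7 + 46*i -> [7, 53, 99, 145, 191]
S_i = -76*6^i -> [-76, -456, -2736, -16416, -98496]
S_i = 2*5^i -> [2, 10, 50, 250, 1250]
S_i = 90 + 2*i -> [90, 92, 94, 96, 98]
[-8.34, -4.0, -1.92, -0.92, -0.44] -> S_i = -8.34*0.48^i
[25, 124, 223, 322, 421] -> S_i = 25 + 99*i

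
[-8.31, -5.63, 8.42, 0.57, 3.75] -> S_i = Random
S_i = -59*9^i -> [-59, -531, -4779, -43011, -387099]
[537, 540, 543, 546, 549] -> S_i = 537 + 3*i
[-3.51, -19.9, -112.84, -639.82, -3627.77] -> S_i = -3.51*5.67^i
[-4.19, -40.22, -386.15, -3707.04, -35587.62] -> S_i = -4.19*9.60^i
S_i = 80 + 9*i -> [80, 89, 98, 107, 116]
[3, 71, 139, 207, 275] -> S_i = 3 + 68*i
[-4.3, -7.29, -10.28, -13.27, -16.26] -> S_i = -4.30 + -2.99*i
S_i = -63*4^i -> [-63, -252, -1008, -4032, -16128]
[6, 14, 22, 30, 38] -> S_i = 6 + 8*i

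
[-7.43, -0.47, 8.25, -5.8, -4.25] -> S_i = Random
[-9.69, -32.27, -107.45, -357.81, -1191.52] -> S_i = -9.69*3.33^i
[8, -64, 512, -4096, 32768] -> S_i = 8*-8^i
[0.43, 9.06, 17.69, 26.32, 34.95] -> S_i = 0.43 + 8.63*i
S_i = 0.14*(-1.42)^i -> [0.14, -0.2, 0.28, -0.4, 0.57]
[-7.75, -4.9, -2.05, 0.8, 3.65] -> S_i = -7.75 + 2.85*i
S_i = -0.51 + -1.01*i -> [-0.51, -1.52, -2.53, -3.54, -4.55]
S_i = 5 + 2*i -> [5, 7, 9, 11, 13]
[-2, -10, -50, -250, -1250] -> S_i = -2*5^i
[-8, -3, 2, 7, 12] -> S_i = -8 + 5*i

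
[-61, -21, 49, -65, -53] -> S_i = Random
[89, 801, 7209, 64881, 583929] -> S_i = 89*9^i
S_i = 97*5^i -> [97, 485, 2425, 12125, 60625]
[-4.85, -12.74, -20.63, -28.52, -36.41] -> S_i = -4.85 + -7.89*i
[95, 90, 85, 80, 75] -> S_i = 95 + -5*i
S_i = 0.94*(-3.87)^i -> [0.94, -3.64, 14.08, -54.48, 210.85]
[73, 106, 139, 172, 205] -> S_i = 73 + 33*i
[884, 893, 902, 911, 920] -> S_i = 884 + 9*i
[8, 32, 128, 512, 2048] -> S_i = 8*4^i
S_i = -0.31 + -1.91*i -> [-0.31, -2.22, -4.13, -6.04, -7.95]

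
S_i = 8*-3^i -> [8, -24, 72, -216, 648]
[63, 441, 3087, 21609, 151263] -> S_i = 63*7^i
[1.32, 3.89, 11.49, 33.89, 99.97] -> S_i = 1.32*2.95^i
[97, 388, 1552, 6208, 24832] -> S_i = 97*4^i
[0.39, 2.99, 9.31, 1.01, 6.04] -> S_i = Random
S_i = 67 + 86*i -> [67, 153, 239, 325, 411]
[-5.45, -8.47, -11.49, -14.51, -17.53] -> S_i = -5.45 + -3.02*i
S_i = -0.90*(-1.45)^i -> [-0.9, 1.3, -1.89, 2.74, -3.98]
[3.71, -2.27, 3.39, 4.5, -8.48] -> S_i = Random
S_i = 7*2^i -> [7, 14, 28, 56, 112]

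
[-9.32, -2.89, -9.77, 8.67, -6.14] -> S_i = Random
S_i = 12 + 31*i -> [12, 43, 74, 105, 136]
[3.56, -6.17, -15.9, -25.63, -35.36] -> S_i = 3.56 + -9.73*i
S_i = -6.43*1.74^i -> [-6.43, -11.19, -19.47, -33.87, -58.94]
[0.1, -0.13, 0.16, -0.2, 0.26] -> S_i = 0.10*(-1.27)^i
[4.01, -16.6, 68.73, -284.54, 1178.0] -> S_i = 4.01*(-4.14)^i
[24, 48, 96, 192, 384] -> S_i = 24*2^i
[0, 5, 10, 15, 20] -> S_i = 0 + 5*i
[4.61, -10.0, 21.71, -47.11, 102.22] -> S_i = 4.61*(-2.17)^i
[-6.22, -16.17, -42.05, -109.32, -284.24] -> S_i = -6.22*2.60^i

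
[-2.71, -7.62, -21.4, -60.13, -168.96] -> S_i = -2.71*2.81^i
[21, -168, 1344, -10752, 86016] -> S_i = 21*-8^i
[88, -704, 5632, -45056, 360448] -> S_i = 88*-8^i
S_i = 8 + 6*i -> [8, 14, 20, 26, 32]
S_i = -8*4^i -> [-8, -32, -128, -512, -2048]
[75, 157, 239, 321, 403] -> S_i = 75 + 82*i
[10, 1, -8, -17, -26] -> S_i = 10 + -9*i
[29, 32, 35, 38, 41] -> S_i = 29 + 3*i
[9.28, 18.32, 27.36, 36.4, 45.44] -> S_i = 9.28 + 9.04*i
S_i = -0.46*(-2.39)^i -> [-0.46, 1.1, -2.63, 6.28, -15.01]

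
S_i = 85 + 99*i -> [85, 184, 283, 382, 481]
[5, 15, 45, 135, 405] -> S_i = 5*3^i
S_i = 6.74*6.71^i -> [6.74, 45.23, 303.46, 2036.23, 13663.12]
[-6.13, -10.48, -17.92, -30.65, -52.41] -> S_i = -6.13*1.71^i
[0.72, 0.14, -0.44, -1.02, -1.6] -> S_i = 0.72 + -0.58*i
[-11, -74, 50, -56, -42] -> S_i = Random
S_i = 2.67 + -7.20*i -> [2.67, -4.53, -11.73, -18.93, -26.13]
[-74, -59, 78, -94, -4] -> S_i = Random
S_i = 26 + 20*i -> [26, 46, 66, 86, 106]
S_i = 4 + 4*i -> [4, 8, 12, 16, 20]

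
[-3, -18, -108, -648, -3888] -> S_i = -3*6^i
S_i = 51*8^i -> [51, 408, 3264, 26112, 208896]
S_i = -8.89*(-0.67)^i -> [-8.89, 5.96, -3.99, 2.67, -1.79]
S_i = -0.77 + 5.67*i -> [-0.77, 4.9, 10.57, 16.24, 21.91]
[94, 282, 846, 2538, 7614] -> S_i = 94*3^i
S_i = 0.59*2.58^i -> [0.59, 1.52, 3.93, 10.13, 26.14]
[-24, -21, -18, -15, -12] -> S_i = -24 + 3*i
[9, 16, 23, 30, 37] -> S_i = 9 + 7*i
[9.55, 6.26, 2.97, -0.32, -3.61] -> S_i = 9.55 + -3.29*i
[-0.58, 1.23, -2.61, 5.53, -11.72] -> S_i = -0.58*(-2.12)^i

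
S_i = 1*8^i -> [1, 8, 64, 512, 4096]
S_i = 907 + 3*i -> [907, 910, 913, 916, 919]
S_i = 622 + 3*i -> [622, 625, 628, 631, 634]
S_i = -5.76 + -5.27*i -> [-5.76, -11.03, -16.3, -21.57, -26.84]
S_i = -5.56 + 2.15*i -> [-5.56, -3.41, -1.26, 0.89, 3.04]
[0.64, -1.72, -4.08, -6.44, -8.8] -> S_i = 0.64 + -2.36*i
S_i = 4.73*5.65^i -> [4.73, 26.72, 150.99, 853.11, 4820.09]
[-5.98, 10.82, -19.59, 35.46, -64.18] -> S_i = -5.98*(-1.81)^i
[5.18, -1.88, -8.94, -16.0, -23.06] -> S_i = 5.18 + -7.06*i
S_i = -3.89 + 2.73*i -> [-3.89, -1.16, 1.57, 4.3, 7.03]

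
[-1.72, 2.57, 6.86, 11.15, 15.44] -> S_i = -1.72 + 4.29*i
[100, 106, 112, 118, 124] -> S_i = 100 + 6*i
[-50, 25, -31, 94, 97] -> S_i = Random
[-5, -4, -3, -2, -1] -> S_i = -5 + 1*i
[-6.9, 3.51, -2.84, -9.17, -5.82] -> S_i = Random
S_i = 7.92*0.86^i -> [7.92, 6.81, 5.86, 5.04, 4.33]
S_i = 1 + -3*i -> [1, -2, -5, -8, -11]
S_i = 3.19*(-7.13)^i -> [3.19, -22.74, 162.17, -1156.27, 8244.21]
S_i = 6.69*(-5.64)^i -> [6.69, -37.73, 212.81, -1200.23, 6769.28]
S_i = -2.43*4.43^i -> [-2.43, -10.76, -47.69, -211.26, -935.88]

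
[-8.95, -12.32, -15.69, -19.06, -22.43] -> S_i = -8.95 + -3.37*i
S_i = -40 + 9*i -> [-40, -31, -22, -13, -4]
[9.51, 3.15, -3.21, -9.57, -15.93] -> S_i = 9.51 + -6.36*i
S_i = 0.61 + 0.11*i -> [0.61, 0.72, 0.83, 0.94, 1.05]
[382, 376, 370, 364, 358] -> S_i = 382 + -6*i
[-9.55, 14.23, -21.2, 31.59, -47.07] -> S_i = -9.55*(-1.49)^i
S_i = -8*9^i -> [-8, -72, -648, -5832, -52488]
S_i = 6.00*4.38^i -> [6.0, 26.28, 115.11, 504.17, 2208.25]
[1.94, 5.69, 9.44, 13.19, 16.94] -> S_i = 1.94 + 3.75*i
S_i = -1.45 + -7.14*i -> [-1.45, -8.59, -15.73, -22.87, -30.01]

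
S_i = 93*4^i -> [93, 372, 1488, 5952, 23808]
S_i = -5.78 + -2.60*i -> [-5.78, -8.38, -10.98, -13.58, -16.18]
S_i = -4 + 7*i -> [-4, 3, 10, 17, 24]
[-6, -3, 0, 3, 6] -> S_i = -6 + 3*i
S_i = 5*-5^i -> [5, -25, 125, -625, 3125]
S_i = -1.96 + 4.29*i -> [-1.96, 2.33, 6.62, 10.91, 15.2]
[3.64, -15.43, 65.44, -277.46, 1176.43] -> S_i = 3.64*(-4.24)^i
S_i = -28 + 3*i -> [-28, -25, -22, -19, -16]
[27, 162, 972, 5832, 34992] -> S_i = 27*6^i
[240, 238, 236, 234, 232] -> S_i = 240 + -2*i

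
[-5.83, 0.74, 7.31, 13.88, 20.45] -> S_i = -5.83 + 6.57*i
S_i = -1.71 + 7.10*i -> [-1.71, 5.39, 12.49, 19.59, 26.69]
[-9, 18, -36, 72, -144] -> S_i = -9*-2^i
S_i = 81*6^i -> [81, 486, 2916, 17496, 104976]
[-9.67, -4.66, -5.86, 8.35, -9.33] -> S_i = Random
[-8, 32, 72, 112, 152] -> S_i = -8 + 40*i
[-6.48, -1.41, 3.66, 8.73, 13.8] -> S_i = -6.48 + 5.07*i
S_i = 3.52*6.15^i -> [3.52, 21.65, 133.14, 818.78, 5035.51]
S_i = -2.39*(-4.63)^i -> [-2.39, 11.07, -51.23, 237.21, -1098.3]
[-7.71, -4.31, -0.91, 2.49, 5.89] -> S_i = -7.71 + 3.40*i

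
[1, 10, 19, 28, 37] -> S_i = 1 + 9*i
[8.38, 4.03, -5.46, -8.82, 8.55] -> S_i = Random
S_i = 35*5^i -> [35, 175, 875, 4375, 21875]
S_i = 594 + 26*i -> [594, 620, 646, 672, 698]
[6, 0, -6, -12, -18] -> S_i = 6 + -6*i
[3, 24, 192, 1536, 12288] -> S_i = 3*8^i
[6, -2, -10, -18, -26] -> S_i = 6 + -8*i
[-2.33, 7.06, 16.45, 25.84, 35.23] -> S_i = -2.33 + 9.39*i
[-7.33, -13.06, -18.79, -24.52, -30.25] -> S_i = -7.33 + -5.73*i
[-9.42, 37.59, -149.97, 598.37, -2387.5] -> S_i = -9.42*(-3.99)^i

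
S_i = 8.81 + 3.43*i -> [8.81, 12.24, 15.67, 19.1, 22.53]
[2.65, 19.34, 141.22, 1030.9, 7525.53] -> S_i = 2.65*7.30^i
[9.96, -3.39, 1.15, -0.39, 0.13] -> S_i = 9.96*(-0.34)^i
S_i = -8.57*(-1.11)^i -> [-8.57, 9.51, -10.56, 11.72, -13.01]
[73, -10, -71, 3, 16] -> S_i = Random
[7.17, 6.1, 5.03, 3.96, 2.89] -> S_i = 7.17 + -1.07*i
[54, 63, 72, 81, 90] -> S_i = 54 + 9*i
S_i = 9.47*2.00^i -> [9.47, 18.94, 37.88, 75.76, 151.52]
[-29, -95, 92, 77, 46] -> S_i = Random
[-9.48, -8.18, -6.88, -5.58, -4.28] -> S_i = -9.48 + 1.30*i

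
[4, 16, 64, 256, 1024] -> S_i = 4*4^i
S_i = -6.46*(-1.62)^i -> [-6.46, 10.47, -16.95, 27.46, -44.49]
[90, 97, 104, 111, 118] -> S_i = 90 + 7*i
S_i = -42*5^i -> [-42, -210, -1050, -5250, -26250]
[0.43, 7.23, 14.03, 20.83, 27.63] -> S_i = 0.43 + 6.80*i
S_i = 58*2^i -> [58, 116, 232, 464, 928]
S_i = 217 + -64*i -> [217, 153, 89, 25, -39]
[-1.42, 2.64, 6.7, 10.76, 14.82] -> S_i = -1.42 + 4.06*i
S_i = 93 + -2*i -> [93, 91, 89, 87, 85]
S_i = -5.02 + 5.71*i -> [-5.02, 0.69, 6.4, 12.11, 17.82]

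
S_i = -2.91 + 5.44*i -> [-2.91, 2.53, 7.97, 13.41, 18.85]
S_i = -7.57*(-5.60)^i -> [-7.57, 42.39, -237.4, 1329.41, -7444.71]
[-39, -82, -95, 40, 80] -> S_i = Random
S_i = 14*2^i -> [14, 28, 56, 112, 224]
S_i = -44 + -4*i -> [-44, -48, -52, -56, -60]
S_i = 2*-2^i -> [2, -4, 8, -16, 32]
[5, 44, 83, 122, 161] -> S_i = 5 + 39*i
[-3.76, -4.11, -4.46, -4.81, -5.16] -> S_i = -3.76 + -0.35*i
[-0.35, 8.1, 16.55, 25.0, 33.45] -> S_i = -0.35 + 8.45*i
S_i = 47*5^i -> [47, 235, 1175, 5875, 29375]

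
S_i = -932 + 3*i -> [-932, -929, -926, -923, -920]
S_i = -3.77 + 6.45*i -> [-3.77, 2.68, 9.13, 15.58, 22.03]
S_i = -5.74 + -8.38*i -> [-5.74, -14.12, -22.5, -30.88, -39.26]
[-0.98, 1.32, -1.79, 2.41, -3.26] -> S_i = -0.98*(-1.35)^i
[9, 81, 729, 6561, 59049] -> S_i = 9*9^i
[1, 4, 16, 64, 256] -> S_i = 1*4^i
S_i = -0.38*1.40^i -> [-0.38, -0.53, -0.74, -1.04, -1.46]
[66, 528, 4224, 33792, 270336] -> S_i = 66*8^i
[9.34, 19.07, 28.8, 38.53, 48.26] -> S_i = 9.34 + 9.73*i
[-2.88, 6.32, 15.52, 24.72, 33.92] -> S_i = -2.88 + 9.20*i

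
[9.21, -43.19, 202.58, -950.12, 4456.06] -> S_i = 9.21*(-4.69)^i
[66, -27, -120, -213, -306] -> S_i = 66 + -93*i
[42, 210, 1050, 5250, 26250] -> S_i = 42*5^i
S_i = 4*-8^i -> [4, -32, 256, -2048, 16384]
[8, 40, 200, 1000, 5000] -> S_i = 8*5^i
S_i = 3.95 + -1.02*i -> [3.95, 2.93, 1.91, 0.89, -0.13]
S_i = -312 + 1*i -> [-312, -311, -310, -309, -308]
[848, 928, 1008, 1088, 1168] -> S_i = 848 + 80*i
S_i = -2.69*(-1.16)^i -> [-2.69, 3.12, -3.62, 4.2, -4.87]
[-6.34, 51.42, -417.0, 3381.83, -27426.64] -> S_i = -6.34*(-8.11)^i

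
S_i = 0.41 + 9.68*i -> [0.41, 10.09, 19.77, 29.45, 39.13]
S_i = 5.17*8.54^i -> [5.17, 44.15, 377.06, 3220.06, 27499.32]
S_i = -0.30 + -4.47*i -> [-0.3, -4.77, -9.24, -13.71, -18.18]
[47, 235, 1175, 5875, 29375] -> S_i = 47*5^i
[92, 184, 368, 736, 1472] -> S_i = 92*2^i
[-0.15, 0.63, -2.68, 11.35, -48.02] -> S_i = -0.15*(-4.23)^i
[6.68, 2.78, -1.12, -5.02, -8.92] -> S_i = 6.68 + -3.90*i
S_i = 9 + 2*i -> [9, 11, 13, 15, 17]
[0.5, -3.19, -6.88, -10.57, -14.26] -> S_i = 0.50 + -3.69*i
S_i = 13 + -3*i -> [13, 10, 7, 4, 1]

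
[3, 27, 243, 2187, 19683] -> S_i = 3*9^i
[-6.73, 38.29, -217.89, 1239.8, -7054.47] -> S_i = -6.73*(-5.69)^i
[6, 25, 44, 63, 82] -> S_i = 6 + 19*i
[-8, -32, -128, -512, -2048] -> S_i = -8*4^i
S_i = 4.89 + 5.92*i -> [4.89, 10.81, 16.73, 22.65, 28.57]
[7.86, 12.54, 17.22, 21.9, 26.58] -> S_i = 7.86 + 4.68*i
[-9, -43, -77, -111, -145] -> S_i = -9 + -34*i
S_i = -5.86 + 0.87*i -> [-5.86, -4.99, -4.12, -3.25, -2.38]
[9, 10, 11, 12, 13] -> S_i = 9 + 1*i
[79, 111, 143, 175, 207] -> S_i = 79 + 32*i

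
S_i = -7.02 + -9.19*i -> [-7.02, -16.21, -25.4, -34.59, -43.78]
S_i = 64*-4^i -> [64, -256, 1024, -4096, 16384]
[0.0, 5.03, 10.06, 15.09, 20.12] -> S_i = -0.00 + 5.03*i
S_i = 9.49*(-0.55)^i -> [9.49, -5.22, 2.87, -1.58, 0.87]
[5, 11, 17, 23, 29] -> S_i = 5 + 6*i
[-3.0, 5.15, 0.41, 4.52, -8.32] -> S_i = Random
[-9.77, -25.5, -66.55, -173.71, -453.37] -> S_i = -9.77*2.61^i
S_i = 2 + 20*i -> [2, 22, 42, 62, 82]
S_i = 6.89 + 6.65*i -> [6.89, 13.54, 20.19, 26.84, 33.49]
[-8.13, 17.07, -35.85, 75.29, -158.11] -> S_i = -8.13*(-2.10)^i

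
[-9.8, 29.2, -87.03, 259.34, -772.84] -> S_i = -9.80*(-2.98)^i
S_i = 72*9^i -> [72, 648, 5832, 52488, 472392]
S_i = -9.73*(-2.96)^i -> [-9.73, 28.8, -85.25, 252.34, -746.93]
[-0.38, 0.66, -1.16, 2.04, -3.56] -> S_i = -0.38*(-1.75)^i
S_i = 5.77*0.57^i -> [5.77, 3.29, 1.87, 1.07, 0.61]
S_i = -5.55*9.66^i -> [-5.55, -53.61, -517.9, -5002.93, -48328.3]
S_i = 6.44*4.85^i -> [6.44, 31.23, 151.48, 734.7, 3563.3]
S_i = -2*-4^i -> [-2, 8, -32, 128, -512]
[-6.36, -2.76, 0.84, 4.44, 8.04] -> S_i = -6.36 + 3.60*i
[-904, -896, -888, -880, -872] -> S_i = -904 + 8*i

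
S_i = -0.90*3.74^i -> [-0.9, -3.37, -12.59, -47.08, -176.09]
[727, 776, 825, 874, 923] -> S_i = 727 + 49*i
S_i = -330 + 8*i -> [-330, -322, -314, -306, -298]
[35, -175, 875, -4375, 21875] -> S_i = 35*-5^i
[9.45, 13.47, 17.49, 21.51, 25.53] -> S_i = 9.45 + 4.02*i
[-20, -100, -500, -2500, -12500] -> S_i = -20*5^i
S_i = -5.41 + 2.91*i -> [-5.41, -2.5, 0.41, 3.32, 6.23]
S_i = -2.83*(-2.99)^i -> [-2.83, 8.46, -25.3, 75.65, -226.19]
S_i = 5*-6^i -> [5, -30, 180, -1080, 6480]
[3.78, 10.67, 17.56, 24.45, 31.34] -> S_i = 3.78 + 6.89*i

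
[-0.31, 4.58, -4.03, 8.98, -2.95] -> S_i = Random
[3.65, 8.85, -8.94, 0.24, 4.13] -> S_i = Random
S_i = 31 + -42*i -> [31, -11, -53, -95, -137]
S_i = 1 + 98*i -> [1, 99, 197, 295, 393]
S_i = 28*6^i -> [28, 168, 1008, 6048, 36288]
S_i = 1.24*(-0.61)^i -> [1.24, -0.76, 0.46, -0.28, 0.17]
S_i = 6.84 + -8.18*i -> [6.84, -1.34, -9.52, -17.7, -25.88]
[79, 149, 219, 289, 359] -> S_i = 79 + 70*i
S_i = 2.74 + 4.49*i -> [2.74, 7.23, 11.72, 16.21, 20.7]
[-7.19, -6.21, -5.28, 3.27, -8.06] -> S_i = Random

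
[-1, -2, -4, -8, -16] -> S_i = -1*2^i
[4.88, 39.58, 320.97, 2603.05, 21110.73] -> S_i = 4.88*8.11^i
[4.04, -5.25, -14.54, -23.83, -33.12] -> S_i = 4.04 + -9.29*i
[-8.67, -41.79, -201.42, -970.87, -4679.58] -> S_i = -8.67*4.82^i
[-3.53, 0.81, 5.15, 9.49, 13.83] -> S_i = -3.53 + 4.34*i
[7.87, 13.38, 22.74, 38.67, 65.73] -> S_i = 7.87*1.70^i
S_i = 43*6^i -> [43, 258, 1548, 9288, 55728]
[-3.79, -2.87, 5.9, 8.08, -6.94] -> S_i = Random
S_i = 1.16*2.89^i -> [1.16, 3.35, 9.69, 28.0, 80.92]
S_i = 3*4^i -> [3, 12, 48, 192, 768]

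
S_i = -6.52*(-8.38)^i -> [-6.52, 54.64, -457.86, 3836.89, -32153.16]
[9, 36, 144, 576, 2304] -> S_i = 9*4^i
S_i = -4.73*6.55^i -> [-4.73, -30.98, -202.93, -1329.18, -8706.15]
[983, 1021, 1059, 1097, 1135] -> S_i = 983 + 38*i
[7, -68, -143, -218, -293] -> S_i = 7 + -75*i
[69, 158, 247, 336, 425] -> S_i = 69 + 89*i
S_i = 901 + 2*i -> [901, 903, 905, 907, 909]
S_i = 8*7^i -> [8, 56, 392, 2744, 19208]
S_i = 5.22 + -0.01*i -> [5.22, 5.21, 5.2, 5.19, 5.18]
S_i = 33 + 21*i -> [33, 54, 75, 96, 117]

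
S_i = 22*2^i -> [22, 44, 88, 176, 352]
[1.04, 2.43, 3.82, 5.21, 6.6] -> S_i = 1.04 + 1.39*i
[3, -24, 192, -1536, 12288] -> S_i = 3*-8^i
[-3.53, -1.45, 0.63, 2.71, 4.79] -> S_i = -3.53 + 2.08*i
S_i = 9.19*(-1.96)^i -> [9.19, -18.01, 35.3, -69.2, 135.63]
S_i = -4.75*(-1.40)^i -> [-4.75, 6.65, -9.31, 13.03, -18.25]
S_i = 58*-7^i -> [58, -406, 2842, -19894, 139258]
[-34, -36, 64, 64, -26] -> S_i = Random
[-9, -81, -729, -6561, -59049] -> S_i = -9*9^i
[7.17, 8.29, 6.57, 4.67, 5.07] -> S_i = Random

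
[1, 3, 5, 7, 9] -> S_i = 1 + 2*i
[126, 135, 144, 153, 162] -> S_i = 126 + 9*i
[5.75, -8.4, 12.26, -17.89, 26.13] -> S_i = 5.75*(-1.46)^i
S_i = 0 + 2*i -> [0, 2, 4, 6, 8]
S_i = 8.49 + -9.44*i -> [8.49, -0.95, -10.39, -19.83, -29.27]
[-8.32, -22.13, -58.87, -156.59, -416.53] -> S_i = -8.32*2.66^i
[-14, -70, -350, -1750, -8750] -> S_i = -14*5^i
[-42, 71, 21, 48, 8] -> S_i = Random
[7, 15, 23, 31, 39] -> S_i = 7 + 8*i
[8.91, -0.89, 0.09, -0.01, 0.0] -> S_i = 8.91*(-0.10)^i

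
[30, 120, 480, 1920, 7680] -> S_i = 30*4^i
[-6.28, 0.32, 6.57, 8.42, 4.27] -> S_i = Random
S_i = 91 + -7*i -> [91, 84, 77, 70, 63]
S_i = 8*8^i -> [8, 64, 512, 4096, 32768]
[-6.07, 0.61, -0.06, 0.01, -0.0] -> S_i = -6.07*(-0.10)^i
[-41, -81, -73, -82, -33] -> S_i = Random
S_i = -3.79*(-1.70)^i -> [-3.79, 6.44, -10.95, 18.62, -31.65]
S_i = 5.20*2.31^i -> [5.2, 12.01, 27.75, 64.1, 148.06]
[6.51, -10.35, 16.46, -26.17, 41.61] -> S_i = 6.51*(-1.59)^i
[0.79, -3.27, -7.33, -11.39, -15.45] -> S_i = 0.79 + -4.06*i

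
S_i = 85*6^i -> [85, 510, 3060, 18360, 110160]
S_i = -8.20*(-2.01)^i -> [-8.2, 16.48, -33.13, 66.59, -133.84]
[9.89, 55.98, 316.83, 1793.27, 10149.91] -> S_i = 9.89*5.66^i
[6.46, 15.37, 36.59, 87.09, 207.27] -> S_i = 6.46*2.38^i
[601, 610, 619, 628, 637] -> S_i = 601 + 9*i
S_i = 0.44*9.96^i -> [0.44, 4.38, 43.65, 434.74, 4330.02]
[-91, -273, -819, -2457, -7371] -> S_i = -91*3^i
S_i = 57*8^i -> [57, 456, 3648, 29184, 233472]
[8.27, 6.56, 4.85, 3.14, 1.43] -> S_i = 8.27 + -1.71*i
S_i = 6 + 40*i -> [6, 46, 86, 126, 166]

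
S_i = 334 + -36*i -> [334, 298, 262, 226, 190]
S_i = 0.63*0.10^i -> [0.63, 0.06, 0.01, 0.0, 0.0]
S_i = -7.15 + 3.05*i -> [-7.15, -4.1, -1.05, 2.0, 5.05]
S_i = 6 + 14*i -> [6, 20, 34, 48, 62]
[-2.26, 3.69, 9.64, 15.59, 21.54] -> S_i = -2.26 + 5.95*i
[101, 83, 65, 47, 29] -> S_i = 101 + -18*i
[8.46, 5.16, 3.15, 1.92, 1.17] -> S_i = 8.46*0.61^i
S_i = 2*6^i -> [2, 12, 72, 432, 2592]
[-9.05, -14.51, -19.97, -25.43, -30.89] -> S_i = -9.05 + -5.46*i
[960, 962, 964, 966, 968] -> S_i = 960 + 2*i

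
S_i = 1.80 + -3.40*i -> [1.8, -1.6, -5.0, -8.4, -11.8]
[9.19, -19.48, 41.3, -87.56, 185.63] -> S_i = 9.19*(-2.12)^i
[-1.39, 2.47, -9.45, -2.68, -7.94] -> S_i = Random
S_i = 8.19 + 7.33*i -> [8.19, 15.52, 22.85, 30.18, 37.51]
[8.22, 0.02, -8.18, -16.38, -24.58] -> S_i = 8.22 + -8.20*i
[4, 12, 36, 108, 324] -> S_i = 4*3^i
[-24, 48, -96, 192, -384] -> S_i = -24*-2^i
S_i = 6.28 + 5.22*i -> [6.28, 11.5, 16.72, 21.94, 27.16]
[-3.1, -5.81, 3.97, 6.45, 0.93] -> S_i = Random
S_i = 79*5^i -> [79, 395, 1975, 9875, 49375]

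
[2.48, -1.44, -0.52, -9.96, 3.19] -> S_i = Random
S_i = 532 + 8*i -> [532, 540, 548, 556, 564]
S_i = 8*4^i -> [8, 32, 128, 512, 2048]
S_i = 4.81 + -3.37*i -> [4.81, 1.44, -1.93, -5.3, -8.67]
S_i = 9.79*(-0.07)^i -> [9.79, -0.69, 0.05, -0.0, 0.0]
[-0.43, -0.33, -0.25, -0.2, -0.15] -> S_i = -0.43*0.77^i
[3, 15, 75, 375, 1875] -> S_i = 3*5^i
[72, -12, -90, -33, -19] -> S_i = Random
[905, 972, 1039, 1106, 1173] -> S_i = 905 + 67*i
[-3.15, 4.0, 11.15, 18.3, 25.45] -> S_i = -3.15 + 7.15*i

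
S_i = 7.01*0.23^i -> [7.01, 1.61, 0.37, 0.09, 0.02]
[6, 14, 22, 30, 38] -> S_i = 6 + 8*i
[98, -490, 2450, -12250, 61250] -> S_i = 98*-5^i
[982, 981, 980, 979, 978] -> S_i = 982 + -1*i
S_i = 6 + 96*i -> [6, 102, 198, 294, 390]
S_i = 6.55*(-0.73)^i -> [6.55, -4.78, 3.49, -2.55, 1.86]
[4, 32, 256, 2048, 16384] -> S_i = 4*8^i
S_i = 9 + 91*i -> [9, 100, 191, 282, 373]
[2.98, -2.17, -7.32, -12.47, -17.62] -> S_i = 2.98 + -5.15*i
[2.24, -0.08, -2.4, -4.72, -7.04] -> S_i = 2.24 + -2.32*i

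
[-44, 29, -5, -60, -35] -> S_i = Random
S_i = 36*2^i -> [36, 72, 144, 288, 576]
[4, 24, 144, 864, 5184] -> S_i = 4*6^i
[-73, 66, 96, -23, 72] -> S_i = Random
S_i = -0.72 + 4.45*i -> [-0.72, 3.73, 8.18, 12.63, 17.08]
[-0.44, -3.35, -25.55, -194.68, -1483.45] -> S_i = -0.44*7.62^i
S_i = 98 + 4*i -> [98, 102, 106, 110, 114]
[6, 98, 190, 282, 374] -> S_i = 6 + 92*i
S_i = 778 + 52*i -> [778, 830, 882, 934, 986]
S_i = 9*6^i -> [9, 54, 324, 1944, 11664]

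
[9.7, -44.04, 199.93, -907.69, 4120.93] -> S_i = 9.70*(-4.54)^i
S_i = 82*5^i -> [82, 410, 2050, 10250, 51250]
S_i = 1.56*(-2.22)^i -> [1.56, -3.46, 7.69, -17.07, 37.89]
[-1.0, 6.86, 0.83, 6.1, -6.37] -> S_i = Random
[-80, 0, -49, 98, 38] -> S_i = Random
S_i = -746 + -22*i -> [-746, -768, -790, -812, -834]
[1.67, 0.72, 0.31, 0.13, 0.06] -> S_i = 1.67*0.43^i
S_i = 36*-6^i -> [36, -216, 1296, -7776, 46656]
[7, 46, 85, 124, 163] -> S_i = 7 + 39*i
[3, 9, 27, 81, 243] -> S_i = 3*3^i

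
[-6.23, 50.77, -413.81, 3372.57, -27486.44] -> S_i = -6.23*(-8.15)^i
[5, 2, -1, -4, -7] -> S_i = 5 + -3*i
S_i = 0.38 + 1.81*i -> [0.38, 2.19, 4.0, 5.81, 7.62]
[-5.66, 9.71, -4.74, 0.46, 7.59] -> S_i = Random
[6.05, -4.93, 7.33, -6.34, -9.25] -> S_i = Random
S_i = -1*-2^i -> [-1, 2, -4, 8, -16]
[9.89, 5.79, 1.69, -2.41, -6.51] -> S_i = 9.89 + -4.10*i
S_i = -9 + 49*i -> [-9, 40, 89, 138, 187]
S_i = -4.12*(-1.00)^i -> [-4.12, 4.12, -4.12, 4.12, -4.12]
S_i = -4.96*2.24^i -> [-4.96, -11.11, -24.89, -55.75, -124.87]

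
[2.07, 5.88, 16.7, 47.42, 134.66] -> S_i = 2.07*2.84^i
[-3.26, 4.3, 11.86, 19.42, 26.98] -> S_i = -3.26 + 7.56*i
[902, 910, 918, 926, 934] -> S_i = 902 + 8*i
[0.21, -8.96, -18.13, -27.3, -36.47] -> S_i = 0.21 + -9.17*i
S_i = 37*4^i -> [37, 148, 592, 2368, 9472]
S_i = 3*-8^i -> [3, -24, 192, -1536, 12288]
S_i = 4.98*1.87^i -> [4.98, 9.31, 17.41, 32.57, 60.9]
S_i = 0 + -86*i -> [0, -86, -172, -258, -344]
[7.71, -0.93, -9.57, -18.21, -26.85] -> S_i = 7.71 + -8.64*i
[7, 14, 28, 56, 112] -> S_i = 7*2^i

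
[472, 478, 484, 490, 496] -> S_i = 472 + 6*i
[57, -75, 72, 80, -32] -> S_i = Random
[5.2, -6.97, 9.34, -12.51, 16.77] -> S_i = 5.20*(-1.34)^i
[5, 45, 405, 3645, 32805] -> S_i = 5*9^i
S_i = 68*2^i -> [68, 136, 272, 544, 1088]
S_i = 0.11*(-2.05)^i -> [0.11, -0.23, 0.46, -0.95, 1.94]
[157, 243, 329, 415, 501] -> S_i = 157 + 86*i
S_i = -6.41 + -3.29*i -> [-6.41, -9.7, -12.99, -16.28, -19.57]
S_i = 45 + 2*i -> [45, 47, 49, 51, 53]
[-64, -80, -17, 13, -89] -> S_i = Random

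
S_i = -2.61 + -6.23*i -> [-2.61, -8.84, -15.07, -21.3, -27.53]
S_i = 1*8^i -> [1, 8, 64, 512, 4096]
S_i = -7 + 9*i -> [-7, 2, 11, 20, 29]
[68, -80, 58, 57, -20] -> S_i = Random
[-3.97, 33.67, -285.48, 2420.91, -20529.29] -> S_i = -3.97*(-8.48)^i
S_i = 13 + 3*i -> [13, 16, 19, 22, 25]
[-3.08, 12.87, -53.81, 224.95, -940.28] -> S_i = -3.08*(-4.18)^i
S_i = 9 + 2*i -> [9, 11, 13, 15, 17]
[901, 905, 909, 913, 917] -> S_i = 901 + 4*i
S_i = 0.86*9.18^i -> [0.86, 7.89, 72.47, 665.31, 6107.58]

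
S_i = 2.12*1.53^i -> [2.12, 3.24, 4.96, 7.59, 11.62]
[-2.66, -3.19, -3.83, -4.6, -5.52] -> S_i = -2.66*1.20^i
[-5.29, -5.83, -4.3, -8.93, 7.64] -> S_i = Random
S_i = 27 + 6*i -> [27, 33, 39, 45, 51]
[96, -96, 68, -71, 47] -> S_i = Random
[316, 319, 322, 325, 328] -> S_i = 316 + 3*i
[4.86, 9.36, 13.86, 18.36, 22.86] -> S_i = 4.86 + 4.50*i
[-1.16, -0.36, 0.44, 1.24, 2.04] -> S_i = -1.16 + 0.80*i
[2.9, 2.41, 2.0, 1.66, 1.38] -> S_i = 2.90*0.83^i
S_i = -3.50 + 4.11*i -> [-3.5, 0.61, 4.72, 8.83, 12.94]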